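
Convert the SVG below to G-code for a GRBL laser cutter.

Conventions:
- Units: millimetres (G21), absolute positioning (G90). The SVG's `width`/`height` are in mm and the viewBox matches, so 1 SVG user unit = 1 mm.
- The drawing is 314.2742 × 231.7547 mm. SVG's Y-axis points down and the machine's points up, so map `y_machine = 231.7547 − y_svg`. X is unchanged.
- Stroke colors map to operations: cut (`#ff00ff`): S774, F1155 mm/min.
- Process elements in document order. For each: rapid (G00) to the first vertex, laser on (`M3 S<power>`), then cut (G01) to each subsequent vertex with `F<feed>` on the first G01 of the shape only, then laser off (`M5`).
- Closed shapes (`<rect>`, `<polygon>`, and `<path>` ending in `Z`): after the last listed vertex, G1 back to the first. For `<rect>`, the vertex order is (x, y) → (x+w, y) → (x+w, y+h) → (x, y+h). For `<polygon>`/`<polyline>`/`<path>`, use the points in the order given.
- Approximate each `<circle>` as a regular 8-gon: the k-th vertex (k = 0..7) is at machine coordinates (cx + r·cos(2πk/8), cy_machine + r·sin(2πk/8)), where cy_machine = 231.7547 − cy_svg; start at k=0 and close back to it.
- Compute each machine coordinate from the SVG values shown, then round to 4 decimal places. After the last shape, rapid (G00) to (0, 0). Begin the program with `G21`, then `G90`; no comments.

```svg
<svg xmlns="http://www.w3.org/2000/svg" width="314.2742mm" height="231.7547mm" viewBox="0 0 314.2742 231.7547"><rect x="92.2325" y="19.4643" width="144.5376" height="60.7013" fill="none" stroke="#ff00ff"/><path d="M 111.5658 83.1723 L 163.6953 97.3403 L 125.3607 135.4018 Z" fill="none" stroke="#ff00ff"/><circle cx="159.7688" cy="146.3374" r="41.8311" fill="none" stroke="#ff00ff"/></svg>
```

viewBox `0 0 314.2742 231.7547` with mm width/height → 1 unit = 1 mm. Flip: y_m = 231.7547 − y_svg.

**Shape 1** — `<rect>` rectangle, stroke `#ff00ff` → cut (S774, F1155). Machine vertices: (92.2325,212.2904) → (236.7701,212.2904) → (236.7701,151.5891) → (92.2325,151.5891) → (92.2325,212.2904). Closed: final G1 returns to the first vertex.

**Shape 2** — `<path>` regular polygon, stroke `#ff00ff` → cut (S774, F1155). Machine vertices: (111.5658,148.5824) → (163.6953,134.4144) → (125.3607,96.3529) → (111.5658,148.5824). Closed: final G1 returns to the first vertex.

**Shape 3** — `<circle>` circle, stroke `#ff00ff` → cut (S774, F1155). Machine vertices: (201.5999,85.4173) → (189.3479,114.9964) → (159.7688,127.2484) → (130.1897,114.9964) → (117.9377,85.4173) → (130.1897,55.8382) → (159.7688,43.5862) → (189.3479,55.8382) → (201.5999,85.4173). Closed: final G1 returns to the first vertex.

G21
G90
G00 X92.2325 Y212.2904
M3 S774
G01 X236.7701 Y212.2904 F1155
G01 X236.7701 Y151.5891
G01 X92.2325 Y151.5891
G01 X92.2325 Y212.2904
M5
G00 X111.5658 Y148.5824
M3 S774
G01 X163.6953 Y134.4144 F1155
G01 X125.3607 Y96.3529
G01 X111.5658 Y148.5824
M5
G00 X201.5999 Y85.4173
M3 S774
G01 X189.3479 Y114.9964 F1155
G01 X159.7688 Y127.2484
G01 X130.1897 Y114.9964
G01 X117.9377 Y85.4173
G01 X130.1897 Y55.8382
G01 X159.7688 Y43.5862
G01 X189.3479 Y55.8382
G01 X201.5999 Y85.4173
M5
G00 X0.0000 Y0.0000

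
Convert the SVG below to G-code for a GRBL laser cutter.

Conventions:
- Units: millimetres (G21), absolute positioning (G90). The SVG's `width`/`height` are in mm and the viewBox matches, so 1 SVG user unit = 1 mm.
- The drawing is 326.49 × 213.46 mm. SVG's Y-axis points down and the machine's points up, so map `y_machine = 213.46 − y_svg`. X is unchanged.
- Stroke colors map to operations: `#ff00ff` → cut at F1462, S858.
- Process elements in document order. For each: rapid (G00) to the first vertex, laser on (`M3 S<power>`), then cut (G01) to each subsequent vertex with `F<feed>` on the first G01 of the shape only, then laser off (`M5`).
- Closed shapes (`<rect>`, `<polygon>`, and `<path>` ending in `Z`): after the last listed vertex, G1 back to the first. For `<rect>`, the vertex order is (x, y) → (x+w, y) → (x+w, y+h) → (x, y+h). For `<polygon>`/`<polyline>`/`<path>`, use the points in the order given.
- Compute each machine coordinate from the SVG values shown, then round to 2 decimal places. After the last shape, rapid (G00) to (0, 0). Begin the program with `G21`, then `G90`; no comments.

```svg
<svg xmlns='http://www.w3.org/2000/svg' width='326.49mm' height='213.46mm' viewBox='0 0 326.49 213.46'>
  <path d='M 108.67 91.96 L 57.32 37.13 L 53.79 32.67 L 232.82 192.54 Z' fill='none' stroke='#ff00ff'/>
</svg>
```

Since the viewBox matches the mm dimensions, user units are millimetres directly. The only transform is the Y-flip y_m = 213.46 − y_svg.

Shape 1 is a closed polygon drawn with `<path>`. Its stroke #ff00ff means cut at S858, F1462. After flipping Y the toolpath is (108.67,121.50) → (57.32,176.33) → (53.79,180.79) → (232.82,20.92) → (108.67,121.50), returning to the start.

G21
G90
G00 X108.67 Y121.50
M3 S858
G01 X57.32 Y176.33 F1462
G01 X53.79 Y180.79
G01 X232.82 Y20.92
G01 X108.67 Y121.50
M5
G00 X0.00 Y0.00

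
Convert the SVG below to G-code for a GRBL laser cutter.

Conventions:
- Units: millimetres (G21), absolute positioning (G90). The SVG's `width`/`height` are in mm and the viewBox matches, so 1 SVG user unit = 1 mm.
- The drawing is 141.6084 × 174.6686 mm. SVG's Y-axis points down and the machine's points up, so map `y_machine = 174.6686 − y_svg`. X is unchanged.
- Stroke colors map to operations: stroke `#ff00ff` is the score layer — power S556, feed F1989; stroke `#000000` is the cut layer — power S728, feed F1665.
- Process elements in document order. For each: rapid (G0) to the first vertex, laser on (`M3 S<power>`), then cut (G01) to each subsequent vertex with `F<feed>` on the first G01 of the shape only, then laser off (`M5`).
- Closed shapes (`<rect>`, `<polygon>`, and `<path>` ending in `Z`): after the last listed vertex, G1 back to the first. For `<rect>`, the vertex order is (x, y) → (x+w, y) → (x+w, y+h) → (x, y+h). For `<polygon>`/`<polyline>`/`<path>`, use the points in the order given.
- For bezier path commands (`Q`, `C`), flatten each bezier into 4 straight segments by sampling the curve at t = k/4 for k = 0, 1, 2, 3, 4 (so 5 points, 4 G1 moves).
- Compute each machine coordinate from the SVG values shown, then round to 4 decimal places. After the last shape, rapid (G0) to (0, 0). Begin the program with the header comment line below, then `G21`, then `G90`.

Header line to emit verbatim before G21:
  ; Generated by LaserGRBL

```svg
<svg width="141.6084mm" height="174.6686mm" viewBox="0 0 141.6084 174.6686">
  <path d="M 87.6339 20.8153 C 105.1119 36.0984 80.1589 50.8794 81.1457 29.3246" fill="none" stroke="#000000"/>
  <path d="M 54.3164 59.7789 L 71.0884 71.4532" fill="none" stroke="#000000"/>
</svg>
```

; Generated by LaserGRBL
G21
G90
G0 X87.6339 Y153.8533
M3 S728
G01 X93.8549 Y143.0450 F1665
G01 X90.5740 Y135.7844
G01 X84.2010 Y135.4310
G01 X81.1457 Y145.3440
M5
G0 X54.3164 Y114.8897
M3 S728
G01 X71.0884 Y103.2154 F1665
M5
G0 X0.0000 Y0.0000

viewBox `0 0 141.6084 174.6686` with mm width/height → 1 unit = 1 mm. Flip: y_m = 174.6686 − y_svg.

**Shape 1** — `<path>` cubic bezier, stroke `#000000` → cut (S728, F1665). Control points (SVG): P0=(87.6339,20.8153), P1=(105.1119,36.0984), P2=(80.1589,50.8794), P3=(81.1457,29.3246); sampled at t=k/4. Machine vertices: (87.6339,153.8533) → (93.8549,143.0450) → (90.5740,135.7844) → (84.2010,135.4310) → (81.1457,145.3440). Open path.

**Shape 2** — `<path>` line segment, stroke `#000000` → cut (S728, F1665). Machine vertices: (54.3164,114.8897) → (71.0884,103.2154). Open path.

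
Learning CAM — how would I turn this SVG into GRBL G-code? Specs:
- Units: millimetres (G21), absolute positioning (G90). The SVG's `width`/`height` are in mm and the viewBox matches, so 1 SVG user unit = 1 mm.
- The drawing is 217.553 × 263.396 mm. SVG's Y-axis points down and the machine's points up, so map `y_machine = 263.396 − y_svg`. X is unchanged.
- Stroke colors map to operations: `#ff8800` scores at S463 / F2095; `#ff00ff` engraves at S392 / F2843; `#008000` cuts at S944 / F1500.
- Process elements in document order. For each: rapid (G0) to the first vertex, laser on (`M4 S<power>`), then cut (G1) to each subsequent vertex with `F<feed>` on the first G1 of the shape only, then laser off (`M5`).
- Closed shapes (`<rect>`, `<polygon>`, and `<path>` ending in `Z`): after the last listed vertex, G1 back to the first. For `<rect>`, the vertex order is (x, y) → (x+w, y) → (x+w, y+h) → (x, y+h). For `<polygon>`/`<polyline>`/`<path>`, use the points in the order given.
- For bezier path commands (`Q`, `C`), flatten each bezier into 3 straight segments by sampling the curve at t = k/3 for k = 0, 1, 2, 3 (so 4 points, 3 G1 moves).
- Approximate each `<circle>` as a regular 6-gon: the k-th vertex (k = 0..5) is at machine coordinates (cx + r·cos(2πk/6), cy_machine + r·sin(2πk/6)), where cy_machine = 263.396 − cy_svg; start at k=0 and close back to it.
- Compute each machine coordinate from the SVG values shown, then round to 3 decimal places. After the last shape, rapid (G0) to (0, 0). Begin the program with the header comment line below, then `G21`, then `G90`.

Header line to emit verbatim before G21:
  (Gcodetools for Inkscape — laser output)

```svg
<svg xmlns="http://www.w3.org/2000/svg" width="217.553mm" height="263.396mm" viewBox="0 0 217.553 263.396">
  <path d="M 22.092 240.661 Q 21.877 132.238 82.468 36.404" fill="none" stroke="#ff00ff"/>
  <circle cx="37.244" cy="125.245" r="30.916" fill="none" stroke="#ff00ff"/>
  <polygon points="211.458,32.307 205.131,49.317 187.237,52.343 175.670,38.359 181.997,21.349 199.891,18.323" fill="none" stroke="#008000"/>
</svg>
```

viewBox `0 0 217.553 263.396` with mm width/height → 1 unit = 1 mm. Flip: y_m = 263.396 − y_svg.

**Shape 1** — `<path>` quadratic bezier, stroke `#ff00ff` → engrave (S392, F2843). Control points (SVG): P0=(22.092,240.661), P1=(21.877,132.238), P2=(82.468,36.404); sampled at t=k/3. Machine vertices: (22.092,22.735) → (28.705,93.618) → (48.830,161.704) → (82.468,226.992). Open path.

**Shape 2** — `<circle>` circle, stroke `#ff00ff` → engrave (S392, F2843). Machine vertices: (68.160,138.151) → (52.702,164.925) → (21.786,164.925) → (6.328,138.151) → (21.786,111.377) → (52.702,111.377) → (68.160,138.151). Closed: final G1 returns to the first vertex.

**Shape 3** — `<polygon>` regular polygon, stroke `#008000` → cut (S944, F1500). Machine vertices: (211.458,231.089) → (205.131,214.079) → (187.237,211.053) → (175.670,225.037) → (181.997,242.047) → (199.891,245.073) → (211.458,231.089). Closed: final G1 returns to the first vertex.

(Gcodetools for Inkscape — laser output)
G21
G90
G0 X22.092 Y22.735
M4 S392
G1 X28.705 Y93.618 F2843
G1 X48.830 Y161.704
G1 X82.468 Y226.992
M5
G0 X68.160 Y138.151
M4 S392
G1 X52.702 Y164.925 F2843
G1 X21.786 Y164.925
G1 X6.328 Y138.151
G1 X21.786 Y111.377
G1 X52.702 Y111.377
G1 X68.160 Y138.151
M5
G0 X211.458 Y231.089
M4 S944
G1 X205.131 Y214.079 F1500
G1 X187.237 Y211.053
G1 X175.670 Y225.037
G1 X181.997 Y242.047
G1 X199.891 Y245.073
G1 X211.458 Y231.089
M5
G0 X0.000 Y0.000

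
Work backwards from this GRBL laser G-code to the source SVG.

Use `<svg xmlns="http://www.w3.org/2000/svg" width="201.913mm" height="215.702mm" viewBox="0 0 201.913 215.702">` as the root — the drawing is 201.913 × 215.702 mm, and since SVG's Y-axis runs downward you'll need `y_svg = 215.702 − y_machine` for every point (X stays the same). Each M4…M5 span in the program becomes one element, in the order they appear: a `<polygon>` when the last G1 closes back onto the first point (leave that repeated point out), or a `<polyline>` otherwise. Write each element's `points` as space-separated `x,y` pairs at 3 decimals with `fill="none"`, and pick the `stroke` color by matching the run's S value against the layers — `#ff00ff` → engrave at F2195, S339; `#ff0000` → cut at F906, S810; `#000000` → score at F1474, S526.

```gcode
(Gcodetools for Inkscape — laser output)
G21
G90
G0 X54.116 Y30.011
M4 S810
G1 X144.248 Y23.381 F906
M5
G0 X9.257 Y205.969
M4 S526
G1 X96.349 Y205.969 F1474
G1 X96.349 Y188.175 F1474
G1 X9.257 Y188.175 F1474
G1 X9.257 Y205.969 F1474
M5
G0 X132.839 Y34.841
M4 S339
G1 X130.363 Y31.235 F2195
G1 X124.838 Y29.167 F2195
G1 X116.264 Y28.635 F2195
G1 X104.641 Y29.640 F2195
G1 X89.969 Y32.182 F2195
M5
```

Machine Y-up, SVG Y-down with viewBox height 215.702, so y_svg = 215.702 − y_machine; X carries over.

Run 1: S810 ⇒ cut layer `#ff0000`. The run is open, so emit a `<polyline>` with points (Y-flipped): 54.116,185.691 144.248,192.321.

Run 2: S526 ⇒ score layer `#000000`. The run returns to its start, so emit a `<polygon>` with points (Y-flipped): 9.257,9.733 96.349,9.733 96.349,27.527 9.257,27.527.

Run 3: S339 ⇒ engrave layer `#ff00ff`. The run is open, so emit a `<polyline>` with points (Y-flipped): 132.839,180.861 130.363,184.467 124.838,186.535 116.264,187.067 104.641,186.062 89.969,183.520.

<svg xmlns="http://www.w3.org/2000/svg" width="201.913mm" height="215.702mm" viewBox="0 0 201.913 215.702">
  <polyline points="54.116,185.691 144.248,192.321" fill="none" stroke="#ff0000"/>
  <polygon points="9.257,9.733 96.349,9.733 96.349,27.527 9.257,27.527" fill="none" stroke="#000000"/>
  <polyline points="132.839,180.861 130.363,184.467 124.838,186.535 116.264,187.067 104.641,186.062 89.969,183.520" fill="none" stroke="#ff00ff"/>
</svg>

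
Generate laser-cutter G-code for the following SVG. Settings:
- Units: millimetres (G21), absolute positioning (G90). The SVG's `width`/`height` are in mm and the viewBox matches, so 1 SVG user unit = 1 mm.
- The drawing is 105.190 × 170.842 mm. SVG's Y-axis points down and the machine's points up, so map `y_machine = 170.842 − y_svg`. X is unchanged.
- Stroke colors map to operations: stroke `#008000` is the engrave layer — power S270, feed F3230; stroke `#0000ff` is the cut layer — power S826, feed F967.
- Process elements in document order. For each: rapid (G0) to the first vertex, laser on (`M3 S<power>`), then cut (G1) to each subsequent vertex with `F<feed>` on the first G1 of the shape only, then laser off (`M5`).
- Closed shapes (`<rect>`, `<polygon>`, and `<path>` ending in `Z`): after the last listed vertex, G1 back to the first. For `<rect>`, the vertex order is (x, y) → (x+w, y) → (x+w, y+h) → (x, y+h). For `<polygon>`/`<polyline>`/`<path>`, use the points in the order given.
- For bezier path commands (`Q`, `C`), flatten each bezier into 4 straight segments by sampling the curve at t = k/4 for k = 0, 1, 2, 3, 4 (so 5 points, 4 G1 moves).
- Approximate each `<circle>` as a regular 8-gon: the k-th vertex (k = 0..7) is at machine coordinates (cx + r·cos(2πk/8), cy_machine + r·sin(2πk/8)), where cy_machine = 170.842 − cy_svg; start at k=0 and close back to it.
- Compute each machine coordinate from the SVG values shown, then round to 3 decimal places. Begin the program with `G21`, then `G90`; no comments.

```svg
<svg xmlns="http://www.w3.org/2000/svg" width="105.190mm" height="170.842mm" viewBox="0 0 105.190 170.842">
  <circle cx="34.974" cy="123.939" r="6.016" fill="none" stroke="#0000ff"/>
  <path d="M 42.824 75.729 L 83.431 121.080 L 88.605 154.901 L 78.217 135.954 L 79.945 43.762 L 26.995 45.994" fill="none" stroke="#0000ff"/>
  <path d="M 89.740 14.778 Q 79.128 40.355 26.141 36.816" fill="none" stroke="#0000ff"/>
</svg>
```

1 u = 1 mm; y_m = 170.842 − y.

[1] `<circle>` circle, #0000ff→cut S826 F967: (40.990,46.903) → (39.228,51.157) → (34.974,52.919) → (30.720,51.157) → (28.958,46.903) → (30.720,42.649) → (34.974,40.887) → (39.228,42.649) → (40.990,46.903) (closed)

[2] `<path>` open polyline, #0000ff→cut S826 F967: (42.824,95.113) → (83.431,49.762) → (88.605,15.941) → (78.217,34.888) → (79.945,127.080) → (26.995,124.848)

[3] `<path>` quadratic bezier, #0000ff→cut S826 F967: (89.740,156.064) → (81.786,145.095) → (68.534,137.766) → (49.986,134.076) → (26.141,134.026)

G21
G90
G0 X40.990 Y46.903
M3 S826
G1 X39.228 Y51.157 F967
G1 X34.974 Y52.919
G1 X30.720 Y51.157
G1 X28.958 Y46.903
G1 X30.720 Y42.649
G1 X34.974 Y40.887
G1 X39.228 Y42.649
G1 X40.990 Y46.903
M5
G0 X42.824 Y95.113
M3 S826
G1 X83.431 Y49.762 F967
G1 X88.605 Y15.941
G1 X78.217 Y34.888
G1 X79.945 Y127.080
G1 X26.995 Y124.848
M5
G0 X89.740 Y156.064
M3 S826
G1 X81.786 Y145.095 F967
G1 X68.534 Y137.766
G1 X49.986 Y134.076
G1 X26.141 Y134.026
M5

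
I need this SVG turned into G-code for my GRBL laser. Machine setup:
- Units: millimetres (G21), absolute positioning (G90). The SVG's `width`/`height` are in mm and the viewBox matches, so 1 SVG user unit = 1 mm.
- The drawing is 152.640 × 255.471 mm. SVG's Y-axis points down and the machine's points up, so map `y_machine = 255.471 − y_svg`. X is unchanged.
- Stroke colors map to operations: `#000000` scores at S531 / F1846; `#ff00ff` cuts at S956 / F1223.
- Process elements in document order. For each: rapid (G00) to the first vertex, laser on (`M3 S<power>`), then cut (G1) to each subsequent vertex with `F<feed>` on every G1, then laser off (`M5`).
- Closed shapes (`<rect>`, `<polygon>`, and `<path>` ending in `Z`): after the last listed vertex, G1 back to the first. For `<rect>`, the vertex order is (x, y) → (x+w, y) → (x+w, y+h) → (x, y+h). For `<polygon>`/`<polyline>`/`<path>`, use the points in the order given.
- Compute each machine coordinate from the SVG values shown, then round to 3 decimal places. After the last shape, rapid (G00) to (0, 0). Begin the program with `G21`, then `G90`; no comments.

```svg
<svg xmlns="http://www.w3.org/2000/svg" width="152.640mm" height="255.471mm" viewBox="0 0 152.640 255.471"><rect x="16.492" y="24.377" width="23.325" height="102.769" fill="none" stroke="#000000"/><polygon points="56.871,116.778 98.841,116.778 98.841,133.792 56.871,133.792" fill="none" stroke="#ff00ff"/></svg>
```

G21
G90
G00 X16.492 Y231.094
M3 S531
G1 X39.817 Y231.094 F1846
G1 X39.817 Y128.325 F1846
G1 X16.492 Y128.325 F1846
G1 X16.492 Y231.094 F1846
M5
G00 X56.871 Y138.693
M3 S956
G1 X98.841 Y138.693 F1223
G1 X98.841 Y121.679 F1223
G1 X56.871 Y121.679 F1223
G1 X56.871 Y138.693 F1223
M5
G00 X0.000 Y0.000

viewBox `0 0 152.640 255.471` with mm width/height → 1 unit = 1 mm. Flip: y_m = 255.471 − y_svg.

**Shape 1** — `<rect>` rectangle, stroke `#000000` → score (S531, F1846). Machine vertices: (16.492,231.094) → (39.817,231.094) → (39.817,128.325) → (16.492,128.325) → (16.492,231.094). Closed: final G1 returns to the first vertex.

**Shape 2** — `<polygon>` rectangle, stroke `#ff00ff` → cut (S956, F1223). Machine vertices: (56.871,138.693) → (98.841,138.693) → (98.841,121.679) → (56.871,121.679) → (56.871,138.693). Closed: final G1 returns to the first vertex.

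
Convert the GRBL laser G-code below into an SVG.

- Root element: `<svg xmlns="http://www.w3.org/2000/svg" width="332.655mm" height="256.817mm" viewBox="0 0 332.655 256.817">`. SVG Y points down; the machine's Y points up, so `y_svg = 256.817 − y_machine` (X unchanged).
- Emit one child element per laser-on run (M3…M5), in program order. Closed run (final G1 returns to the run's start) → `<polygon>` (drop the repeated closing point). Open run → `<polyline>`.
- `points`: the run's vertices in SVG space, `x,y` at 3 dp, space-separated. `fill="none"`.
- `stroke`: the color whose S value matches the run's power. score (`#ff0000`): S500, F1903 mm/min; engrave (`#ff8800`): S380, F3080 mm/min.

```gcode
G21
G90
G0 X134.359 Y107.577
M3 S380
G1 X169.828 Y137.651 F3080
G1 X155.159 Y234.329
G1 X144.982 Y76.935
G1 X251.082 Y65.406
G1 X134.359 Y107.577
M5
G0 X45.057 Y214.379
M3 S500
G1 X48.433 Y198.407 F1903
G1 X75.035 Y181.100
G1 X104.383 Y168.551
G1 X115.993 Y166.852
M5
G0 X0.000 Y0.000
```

<svg xmlns="http://www.w3.org/2000/svg" width="332.655mm" height="256.817mm" viewBox="0 0 332.655 256.817">
  <polygon points="134.359,149.240 169.828,119.166 155.159,22.488 144.982,179.882 251.082,191.411" fill="none" stroke="#ff8800"/>
  <polyline points="45.057,42.438 48.433,58.410 75.035,75.717 104.383,88.266 115.993,89.965" fill="none" stroke="#ff0000"/>
</svg>

Machine Y-up, SVG Y-down with viewBox height 256.817, so y_svg = 256.817 − y_machine; X carries over.

Run 1: the run's S380 means `#ff8800` (engrave). The run returns to its start, so emit a `<polygon>` with points (Y-flipped): 134.359,149.240 169.828,119.166 155.159,22.488 144.982,179.882 251.082,191.411.

Run 2: power S500 maps to stroke `#ff0000` (score). The run is open, so emit a `<polyline>` with points (Y-flipped): 45.057,42.438 48.433,58.410 75.035,75.717 104.383,88.266 115.993,89.965.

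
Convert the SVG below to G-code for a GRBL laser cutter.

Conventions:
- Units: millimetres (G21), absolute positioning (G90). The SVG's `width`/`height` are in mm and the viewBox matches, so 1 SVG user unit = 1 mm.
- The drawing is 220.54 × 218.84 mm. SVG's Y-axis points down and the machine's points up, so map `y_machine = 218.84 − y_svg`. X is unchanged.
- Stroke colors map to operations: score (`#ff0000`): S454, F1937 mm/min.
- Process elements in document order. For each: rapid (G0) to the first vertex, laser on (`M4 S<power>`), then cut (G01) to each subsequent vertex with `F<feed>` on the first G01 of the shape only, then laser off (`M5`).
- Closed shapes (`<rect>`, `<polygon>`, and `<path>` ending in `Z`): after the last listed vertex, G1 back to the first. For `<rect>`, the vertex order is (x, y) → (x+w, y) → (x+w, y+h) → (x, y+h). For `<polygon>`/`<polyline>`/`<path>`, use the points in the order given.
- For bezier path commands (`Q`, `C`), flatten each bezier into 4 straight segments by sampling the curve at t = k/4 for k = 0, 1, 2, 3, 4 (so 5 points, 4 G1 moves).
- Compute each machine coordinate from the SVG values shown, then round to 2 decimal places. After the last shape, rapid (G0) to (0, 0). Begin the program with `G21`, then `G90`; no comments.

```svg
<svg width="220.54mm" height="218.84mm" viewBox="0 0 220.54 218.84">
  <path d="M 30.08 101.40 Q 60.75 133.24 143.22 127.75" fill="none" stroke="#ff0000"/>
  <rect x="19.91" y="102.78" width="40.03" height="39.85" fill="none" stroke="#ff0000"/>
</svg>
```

G21
G90
G0 X30.08 Y117.44
M4 S454
G01 X48.65 Y103.85 F1937
G01 X73.70 Y94.93
G01 X105.22 Y90.68
G01 X143.22 Y91.09
M5
G0 X19.91 Y116.06
M4 S454
G01 X59.94 Y116.06 F1937
G01 X59.94 Y76.21
G01 X19.91 Y76.21
G01 X19.91 Y116.06
M5
G0 X0.00 Y0.00

Since the viewBox matches the mm dimensions, user units are millimetres directly. The only transform is the Y-flip y_m = 218.84 − y_svg.

Shape 1 is a quadratic bezier drawn with `<path>`. Its stroke #ff0000 means score at S454, F1937. After flipping Y the toolpath is (30.08,117.44) → (48.65,103.85) → (73.70,94.93) → (105.22,90.68) → (143.22,91.09).

Shape 2 is a rectangle drawn with `<rect>`. Its stroke #ff0000 means score at S454, F1937. After flipping Y the toolpath is (19.91,116.06) → (59.94,116.06) → (59.94,76.21) → (19.91,76.21) → (19.91,116.06), returning to the start.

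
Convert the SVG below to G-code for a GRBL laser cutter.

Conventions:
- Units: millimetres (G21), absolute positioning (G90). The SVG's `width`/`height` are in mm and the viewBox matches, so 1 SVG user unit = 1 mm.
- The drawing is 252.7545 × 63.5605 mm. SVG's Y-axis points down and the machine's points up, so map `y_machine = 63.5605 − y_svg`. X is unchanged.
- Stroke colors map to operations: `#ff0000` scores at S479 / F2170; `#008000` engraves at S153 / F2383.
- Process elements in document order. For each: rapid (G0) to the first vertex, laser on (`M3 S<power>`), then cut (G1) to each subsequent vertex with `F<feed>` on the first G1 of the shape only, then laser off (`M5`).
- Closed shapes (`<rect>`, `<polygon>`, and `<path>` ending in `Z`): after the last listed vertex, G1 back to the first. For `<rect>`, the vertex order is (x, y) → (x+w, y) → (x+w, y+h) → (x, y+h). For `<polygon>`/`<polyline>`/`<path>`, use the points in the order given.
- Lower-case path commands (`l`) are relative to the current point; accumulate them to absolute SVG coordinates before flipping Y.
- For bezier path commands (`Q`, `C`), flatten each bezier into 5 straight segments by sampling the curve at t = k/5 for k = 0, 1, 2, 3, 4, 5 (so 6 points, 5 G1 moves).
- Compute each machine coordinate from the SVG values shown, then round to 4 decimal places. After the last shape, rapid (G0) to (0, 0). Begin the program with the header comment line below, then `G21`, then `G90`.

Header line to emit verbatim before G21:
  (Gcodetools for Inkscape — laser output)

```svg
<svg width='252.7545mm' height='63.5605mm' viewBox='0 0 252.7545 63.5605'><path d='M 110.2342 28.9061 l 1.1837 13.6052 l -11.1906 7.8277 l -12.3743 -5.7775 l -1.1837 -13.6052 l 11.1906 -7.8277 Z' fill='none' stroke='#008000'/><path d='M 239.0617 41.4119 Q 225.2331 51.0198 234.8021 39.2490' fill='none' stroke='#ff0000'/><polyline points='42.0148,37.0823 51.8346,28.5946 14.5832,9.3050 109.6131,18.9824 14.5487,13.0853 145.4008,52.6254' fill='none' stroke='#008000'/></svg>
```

(Gcodetools for Inkscape — laser output)
G21
G90
G0 X110.2342 Y34.6544
M3 S153
G1 X111.4179 Y21.0492 F2383
G1 X100.2273 Y13.2215
G1 X87.8530 Y18.9990
G1 X86.6693 Y32.6042
G1 X97.8599 Y40.4319
G1 X110.2342 Y34.6544
M5
G0 X239.0617 Y22.1486
M3 S479
G1 X234.4662 Y19.1606 F2170
G1 X231.7424 Y17.8829
G1 X230.8905 Y18.3155
G1 X231.9104 Y20.4583
G1 X234.8021 Y24.3115
M5
G0 X42.0148 Y26.4782
M3 S153
G1 X51.8346 Y34.9659 F2383
G1 X14.5832 Y54.2555
G1 X109.6131 Y44.5781
G1 X14.5487 Y50.4752
G1 X145.4008 Y10.9351
M5
G0 X0.0000 Y0.0000

1 u = 1 mm; y_m = 63.5605 − y.

[1] `<path>` regular polygon, #008000→engrave S153 F2383: (110.2342,34.6544) → (111.4179,21.0492) → (100.2273,13.2215) → (87.8530,18.9990) → (86.6693,32.6042) → (97.8599,40.4319) → (110.2342,34.6544) (closed)

[2] `<path>` quadratic bezier, #ff0000→score S479 F2170: (239.0617,22.1486) → (234.4662,19.1606) → (231.7424,17.8829) → (230.8905,18.3155) → (231.9104,20.4583) → (234.8021,24.3115)

[3] `<polyline>` open polyline, #008000→engrave S153 F2383: (42.0148,26.4782) → (51.8346,34.9659) → (14.5832,54.2555) → (109.6131,44.5781) → (14.5487,50.4752) → (145.4008,10.9351)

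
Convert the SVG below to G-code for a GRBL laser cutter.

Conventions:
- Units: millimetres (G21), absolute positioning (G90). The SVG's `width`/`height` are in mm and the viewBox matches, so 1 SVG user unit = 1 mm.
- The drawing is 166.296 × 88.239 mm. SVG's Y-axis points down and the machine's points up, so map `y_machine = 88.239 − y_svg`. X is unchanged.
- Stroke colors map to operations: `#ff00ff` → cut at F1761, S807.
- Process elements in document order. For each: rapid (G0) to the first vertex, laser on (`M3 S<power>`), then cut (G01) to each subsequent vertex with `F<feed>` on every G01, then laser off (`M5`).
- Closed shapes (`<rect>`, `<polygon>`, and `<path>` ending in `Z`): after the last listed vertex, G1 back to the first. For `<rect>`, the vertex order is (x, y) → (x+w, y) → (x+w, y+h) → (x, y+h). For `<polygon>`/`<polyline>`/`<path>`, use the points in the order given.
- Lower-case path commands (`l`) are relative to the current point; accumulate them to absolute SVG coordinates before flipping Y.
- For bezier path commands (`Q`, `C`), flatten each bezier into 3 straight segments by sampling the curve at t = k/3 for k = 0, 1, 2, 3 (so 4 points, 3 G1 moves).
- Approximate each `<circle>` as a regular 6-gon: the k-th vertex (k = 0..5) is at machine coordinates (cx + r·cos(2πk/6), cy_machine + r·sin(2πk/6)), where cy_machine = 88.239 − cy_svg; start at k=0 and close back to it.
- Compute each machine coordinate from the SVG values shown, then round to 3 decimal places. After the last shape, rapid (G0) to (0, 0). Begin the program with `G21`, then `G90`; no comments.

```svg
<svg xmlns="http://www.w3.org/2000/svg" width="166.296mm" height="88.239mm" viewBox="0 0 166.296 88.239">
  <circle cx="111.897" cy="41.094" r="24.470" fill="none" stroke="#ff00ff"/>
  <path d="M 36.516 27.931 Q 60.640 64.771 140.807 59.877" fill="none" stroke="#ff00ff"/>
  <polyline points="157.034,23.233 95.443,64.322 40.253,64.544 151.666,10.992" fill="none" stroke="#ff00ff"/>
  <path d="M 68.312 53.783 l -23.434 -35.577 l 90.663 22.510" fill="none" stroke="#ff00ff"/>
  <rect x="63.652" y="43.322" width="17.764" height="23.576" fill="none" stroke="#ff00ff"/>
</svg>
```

G21
G90
G0 X136.367 Y47.145
M3 S807
G01 X124.132 Y68.337 F1761
G01 X99.662 Y68.337 F1761
G01 X87.427 Y47.145 F1761
G01 X99.662 Y25.953 F1761
G01 X124.132 Y25.953 F1761
G01 X136.367 Y47.145 F1761
M5
G0 X36.516 Y60.308
M3 S807
G01 X58.826 Y40.385 F1761
G01 X93.589 Y29.736 F1761
G01 X140.807 Y28.362 F1761
M5
G0 X157.034 Y65.006
M3 S807
G01 X95.443 Y23.917 F1761
G01 X40.253 Y23.695 F1761
G01 X151.666 Y77.247 F1761
M5
G0 X68.312 Y34.456
M3 S807
G01 X44.878 Y70.033 F1761
G01 X135.541 Y47.523 F1761
M5
G0 X63.652 Y44.917
M3 S807
G01 X81.416 Y44.917 F1761
G01 X81.416 Y21.341 F1761
G01 X63.652 Y21.341 F1761
G01 X63.652 Y44.917 F1761
M5
G0 X0.000 Y0.000

1 u = 1 mm; y_m = 88.239 − y.

[1] `<circle>` circle, #ff00ff→cut S807 F1761: (136.367,47.145) → (124.132,68.337) → (99.662,68.337) → (87.427,47.145) → (99.662,25.953) → (124.132,25.953) → (136.367,47.145) (closed)

[2] `<path>` quadratic bezier, #ff00ff→cut S807 F1761: (36.516,60.308) → (58.826,40.385) → (93.589,29.736) → (140.807,28.362)

[3] `<polyline>` open polyline, #ff00ff→cut S807 F1761: (157.034,65.006) → (95.443,23.917) → (40.253,23.695) → (151.666,77.247)

[4] `<path>` open polyline, #ff00ff→cut S807 F1761: (68.312,34.456) → (44.878,70.033) → (135.541,47.523)

[5] `<rect>` rectangle, #ff00ff→cut S807 F1761: (63.652,44.917) → (81.416,44.917) → (81.416,21.341) → (63.652,21.341) → (63.652,44.917) (closed)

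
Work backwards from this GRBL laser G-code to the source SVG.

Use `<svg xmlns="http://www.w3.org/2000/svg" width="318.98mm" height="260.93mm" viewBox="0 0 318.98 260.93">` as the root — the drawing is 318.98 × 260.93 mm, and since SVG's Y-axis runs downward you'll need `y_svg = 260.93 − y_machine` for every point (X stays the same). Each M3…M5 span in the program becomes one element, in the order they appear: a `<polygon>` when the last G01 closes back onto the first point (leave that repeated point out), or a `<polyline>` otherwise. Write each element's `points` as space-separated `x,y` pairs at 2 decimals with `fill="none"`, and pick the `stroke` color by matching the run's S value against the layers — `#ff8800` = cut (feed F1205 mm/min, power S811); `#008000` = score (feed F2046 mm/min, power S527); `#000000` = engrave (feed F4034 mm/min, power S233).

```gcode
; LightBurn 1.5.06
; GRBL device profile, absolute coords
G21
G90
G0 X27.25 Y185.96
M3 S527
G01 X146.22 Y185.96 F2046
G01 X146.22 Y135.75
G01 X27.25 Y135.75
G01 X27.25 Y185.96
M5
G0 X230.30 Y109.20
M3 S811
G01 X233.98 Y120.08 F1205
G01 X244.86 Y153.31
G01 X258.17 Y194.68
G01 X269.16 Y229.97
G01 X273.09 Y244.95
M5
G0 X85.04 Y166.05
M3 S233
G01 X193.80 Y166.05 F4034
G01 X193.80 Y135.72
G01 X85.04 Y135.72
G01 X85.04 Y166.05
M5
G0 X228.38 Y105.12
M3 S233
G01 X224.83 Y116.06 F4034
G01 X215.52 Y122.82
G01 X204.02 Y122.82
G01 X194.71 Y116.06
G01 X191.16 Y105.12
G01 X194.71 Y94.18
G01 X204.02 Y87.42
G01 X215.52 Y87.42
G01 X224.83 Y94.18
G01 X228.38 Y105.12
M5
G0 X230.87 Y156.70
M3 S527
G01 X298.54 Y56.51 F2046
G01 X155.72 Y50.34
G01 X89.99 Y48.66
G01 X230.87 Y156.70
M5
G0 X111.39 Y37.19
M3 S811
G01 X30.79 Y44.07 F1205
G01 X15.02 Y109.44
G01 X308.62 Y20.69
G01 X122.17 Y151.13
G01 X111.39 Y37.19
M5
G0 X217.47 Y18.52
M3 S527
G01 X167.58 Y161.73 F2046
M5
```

Machine Y-up, SVG Y-down with viewBox height 260.93, so y_svg = 260.93 − y_machine; X carries over.

Run 1: the run's S527 means `#008000` (score). The run returns to its start, so emit a `<polygon>` with points (Y-flipped): 27.25,74.97 146.22,74.97 146.22,125.18 27.25,125.18.

Run 2: S811 ⇒ cut layer `#ff8800`. The run is open, so emit a `<polyline>` with points (Y-flipped): 230.30,151.73 233.98,140.85 244.86,107.62 258.17,66.25 269.16,30.96 273.09,15.98.

Run 3: power S233 maps to stroke `#000000` (engrave). The run returns to its start, so emit a `<polygon>` with points (Y-flipped): 85.04,94.88 193.80,94.88 193.80,125.21 85.04,125.21.

Run 4: S233 ⇒ engrave layer `#000000`. The run returns to its start, so emit a `<polygon>` with points (Y-flipped): 228.38,155.81 224.83,144.87 215.52,138.11 204.02,138.11 194.71,144.87 191.16,155.81 194.71,166.75 204.02,173.51 215.52,173.51 224.83,166.75.

Run 5: power S527 maps to stroke `#008000` (score). The run returns to its start, so emit a `<polygon>` with points (Y-flipped): 230.87,104.23 298.54,204.42 155.72,210.59 89.99,212.27.

Run 6: power S811 maps to stroke `#ff8800` (cut). The run returns to its start, so emit a `<polygon>` with points (Y-flipped): 111.39,223.74 30.79,216.86 15.02,151.49 308.62,240.24 122.17,109.80.

Run 7: S527 ⇒ score layer `#008000`. The run is open, so emit a `<polyline>` with points (Y-flipped): 217.47,242.41 167.58,99.20.

<svg xmlns="http://www.w3.org/2000/svg" width="318.98mm" height="260.93mm" viewBox="0 0 318.98 260.93">
  <polygon points="27.25,74.97 146.22,74.97 146.22,125.18 27.25,125.18" fill="none" stroke="#008000"/>
  <polyline points="230.30,151.73 233.98,140.85 244.86,107.62 258.17,66.25 269.16,30.96 273.09,15.98" fill="none" stroke="#ff8800"/>
  <polygon points="85.04,94.88 193.80,94.88 193.80,125.21 85.04,125.21" fill="none" stroke="#000000"/>
  <polygon points="228.38,155.81 224.83,144.87 215.52,138.11 204.02,138.11 194.71,144.87 191.16,155.81 194.71,166.75 204.02,173.51 215.52,173.51 224.83,166.75" fill="none" stroke="#000000"/>
  <polygon points="230.87,104.23 298.54,204.42 155.72,210.59 89.99,212.27" fill="none" stroke="#008000"/>
  <polygon points="111.39,223.74 30.79,216.86 15.02,151.49 308.62,240.24 122.17,109.80" fill="none" stroke="#ff8800"/>
  <polyline points="217.47,242.41 167.58,99.20" fill="none" stroke="#008000"/>
</svg>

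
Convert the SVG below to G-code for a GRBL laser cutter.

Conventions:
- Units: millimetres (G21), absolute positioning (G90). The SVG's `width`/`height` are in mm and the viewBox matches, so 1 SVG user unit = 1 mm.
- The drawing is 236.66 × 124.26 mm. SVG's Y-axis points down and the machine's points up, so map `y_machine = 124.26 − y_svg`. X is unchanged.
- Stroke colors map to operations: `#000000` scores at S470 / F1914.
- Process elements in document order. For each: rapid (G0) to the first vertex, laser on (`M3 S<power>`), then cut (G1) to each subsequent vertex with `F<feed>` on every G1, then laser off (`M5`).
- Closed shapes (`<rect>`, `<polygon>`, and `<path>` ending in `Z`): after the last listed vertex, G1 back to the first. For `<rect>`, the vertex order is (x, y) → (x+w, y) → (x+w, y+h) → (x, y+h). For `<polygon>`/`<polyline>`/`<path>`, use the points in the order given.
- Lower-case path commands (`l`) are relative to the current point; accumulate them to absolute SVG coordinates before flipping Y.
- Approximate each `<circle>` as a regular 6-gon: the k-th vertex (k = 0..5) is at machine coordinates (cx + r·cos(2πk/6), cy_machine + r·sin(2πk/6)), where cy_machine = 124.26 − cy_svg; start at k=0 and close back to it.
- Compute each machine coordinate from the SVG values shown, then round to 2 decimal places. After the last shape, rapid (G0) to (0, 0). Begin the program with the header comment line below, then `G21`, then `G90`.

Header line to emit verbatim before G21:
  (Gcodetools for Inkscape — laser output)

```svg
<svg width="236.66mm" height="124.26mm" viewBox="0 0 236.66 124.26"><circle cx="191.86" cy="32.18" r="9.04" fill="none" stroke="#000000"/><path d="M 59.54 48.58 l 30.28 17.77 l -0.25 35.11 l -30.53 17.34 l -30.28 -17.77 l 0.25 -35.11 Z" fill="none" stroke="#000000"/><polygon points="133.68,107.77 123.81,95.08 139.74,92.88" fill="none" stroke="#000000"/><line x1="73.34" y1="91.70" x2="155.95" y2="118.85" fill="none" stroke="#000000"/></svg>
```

viewBox `0 0 236.66 124.26` with mm width/height → 1 unit = 1 mm. Flip: y_m = 124.26 − y_svg.

**Shape 1** — `<circle>` circle, stroke `#000000` → score (S470, F1914). Machine vertices: (200.90,92.08) → (196.38,99.91) → (187.34,99.91) → (182.82,92.08) → (187.34,84.25) → (196.38,84.25) → (200.90,92.08). Closed: final G1 returns to the first vertex.

**Shape 2** — `<path>` regular polygon, stroke `#000000` → score (S470, F1914). Machine vertices: (59.54,75.68) → (89.82,57.91) → (89.57,22.80) → (59.04,5.46) → (28.76,23.23) → (29.01,58.34) → (59.54,75.68). Closed: final G1 returns to the first vertex.

**Shape 3** — `<polygon>` regular polygon, stroke `#000000` → score (S470, F1914). Machine vertices: (133.68,16.49) → (123.81,29.18) → (139.74,31.38) → (133.68,16.49). Closed: final G1 returns to the first vertex.

**Shape 4** — `<line>` line segment, stroke `#000000` → score (S470, F1914). Machine vertices: (73.34,32.56) → (155.95,5.41). Open path.

(Gcodetools for Inkscape — laser output)
G21
G90
G0 X200.90 Y92.08
M3 S470
G1 X196.38 Y99.91 F1914
G1 X187.34 Y99.91 F1914
G1 X182.82 Y92.08 F1914
G1 X187.34 Y84.25 F1914
G1 X196.38 Y84.25 F1914
G1 X200.90 Y92.08 F1914
M5
G0 X59.54 Y75.68
M3 S470
G1 X89.82 Y57.91 F1914
G1 X89.57 Y22.80 F1914
G1 X59.04 Y5.46 F1914
G1 X28.76 Y23.23 F1914
G1 X29.01 Y58.34 F1914
G1 X59.54 Y75.68 F1914
M5
G0 X133.68 Y16.49
M3 S470
G1 X123.81 Y29.18 F1914
G1 X139.74 Y31.38 F1914
G1 X133.68 Y16.49 F1914
M5
G0 X73.34 Y32.56
M3 S470
G1 X155.95 Y5.41 F1914
M5
G0 X0.00 Y0.00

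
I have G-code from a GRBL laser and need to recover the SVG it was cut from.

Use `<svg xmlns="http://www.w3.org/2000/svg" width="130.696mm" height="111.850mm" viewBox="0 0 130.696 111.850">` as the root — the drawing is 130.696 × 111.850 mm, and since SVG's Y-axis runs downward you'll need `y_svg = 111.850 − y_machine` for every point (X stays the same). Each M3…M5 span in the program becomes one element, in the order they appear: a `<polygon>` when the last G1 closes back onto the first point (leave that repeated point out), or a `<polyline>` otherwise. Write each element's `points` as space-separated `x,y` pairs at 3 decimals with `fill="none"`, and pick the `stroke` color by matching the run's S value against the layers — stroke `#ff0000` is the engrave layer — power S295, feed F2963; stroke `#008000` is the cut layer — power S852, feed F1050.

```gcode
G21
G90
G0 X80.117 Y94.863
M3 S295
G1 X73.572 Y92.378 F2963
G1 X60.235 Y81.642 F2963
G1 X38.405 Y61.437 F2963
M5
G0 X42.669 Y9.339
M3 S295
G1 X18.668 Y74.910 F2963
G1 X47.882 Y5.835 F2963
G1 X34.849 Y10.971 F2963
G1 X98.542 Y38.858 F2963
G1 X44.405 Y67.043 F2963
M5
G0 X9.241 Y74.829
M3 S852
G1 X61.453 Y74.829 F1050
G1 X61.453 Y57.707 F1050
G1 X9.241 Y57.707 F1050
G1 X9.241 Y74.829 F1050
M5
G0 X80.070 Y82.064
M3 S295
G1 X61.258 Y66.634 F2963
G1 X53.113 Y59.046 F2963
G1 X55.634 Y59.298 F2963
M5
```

Machine Y-up, SVG Y-down with viewBox height 111.850, so y_svg = 111.850 − y_machine; X carries over.

Run 1: S295 ⇒ engrave layer `#ff0000`. The run is open, so emit a `<polyline>` with points (Y-flipped): 80.117,16.987 73.572,19.472 60.235,30.208 38.405,50.413.

Run 2: the run's S295 means `#ff0000` (engrave). The run is open, so emit a `<polyline>` with points (Y-flipped): 42.669,102.511 18.668,36.940 47.882,106.015 34.849,100.879 98.542,72.992 44.405,44.807.

Run 3: the run's S852 means `#008000` (cut). The run returns to its start, so emit a `<polygon>` with points (Y-flipped): 9.241,37.021 61.453,37.021 61.453,54.143 9.241,54.143.

Run 4: the run's S295 means `#ff0000` (engrave). The run is open, so emit a `<polyline>` with points (Y-flipped): 80.070,29.786 61.258,45.216 53.113,52.804 55.634,52.552.

<svg xmlns="http://www.w3.org/2000/svg" width="130.696mm" height="111.850mm" viewBox="0 0 130.696 111.850">
  <polyline points="80.117,16.987 73.572,19.472 60.235,30.208 38.405,50.413" fill="none" stroke="#ff0000"/>
  <polyline points="42.669,102.511 18.668,36.940 47.882,106.015 34.849,100.879 98.542,72.992 44.405,44.807" fill="none" stroke="#ff0000"/>
  <polygon points="9.241,37.021 61.453,37.021 61.453,54.143 9.241,54.143" fill="none" stroke="#008000"/>
  <polyline points="80.070,29.786 61.258,45.216 53.113,52.804 55.634,52.552" fill="none" stroke="#ff0000"/>
</svg>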